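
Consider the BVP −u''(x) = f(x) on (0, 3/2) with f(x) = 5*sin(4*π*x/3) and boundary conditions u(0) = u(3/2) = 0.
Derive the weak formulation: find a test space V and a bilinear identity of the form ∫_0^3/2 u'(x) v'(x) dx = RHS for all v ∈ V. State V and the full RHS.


V = H^1_0(0, 3/2) (so v(0) = v(3/2) = 0); weak form: ∫_0^3/2 u'v' dx = ∫_0^3/2 (5*sin(4*π*x/3)) v dx for all v ∈ V.

Multiply both sides by a test function v and integrate from 0 to 3/2:
  ∫_0^3/2 −u''(x) v(x) dx = ∫_0^3/2 f(x) v(x) dx.
Integrate the LHS by parts once:
  ∫_0^3/2 −u'' v dx = −[u'(x) v(x)]_0^3/2 + ∫_0^3/2 u'(x) v'(x) dx.
Thus ∫_0^3/2 u'(x) v'(x) dx = ∫_0^3/2 f(x) v(x) dx + [u'(x) v(x)]_0^3/2.
Choose V so that boundary terms are either known or forced to vanish.
u is Dirichlet: u(0) = u(3/2) = 0. Let V = H^1_0(0, 3/2); then v(0) = v(3/2) = 0, and [u' v]_0^3/2 = 0.
Weak formulation: find u (satisfying any essential BC) such that ∫_0^3/2 u'(x) v'(x) dx = ∫_0^3/2 f v dx for all v ∈ V.
Substituting f(x) = 5*sin(4*π*x/3), the right-hand side is ∫_0^3/2 (5*sin(4*π*x/3)) v dx.


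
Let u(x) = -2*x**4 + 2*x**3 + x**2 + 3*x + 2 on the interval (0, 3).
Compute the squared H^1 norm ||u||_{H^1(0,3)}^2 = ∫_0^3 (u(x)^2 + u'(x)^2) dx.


||u||_{H^1}^2 = 728373/70

The H^1 norm (squared) on an interval (0, L) is
  ||u||_{H^1}^2 = ∫_0^L u(x)^2 dx + ∫_0^L u'(x)^2 dx.
Compute u'(x) = -8*x**3 + 6*x**2 + 2*x + 3.
Then u(x)^2 = 4*x**8 - 8*x**7 - 8*x**5 + 5*x**4 + 14*x**3 + 13*x**2 + 12*x + 4 and u'(x)^2 = 64*x**6 - 96*x**5 + 4*x**4 - 24*x**3 + 40*x**2 + 12*x + 9.
Integrate each monomial from 0 to 3 using ∫_0^3 c·x^n dx = c·3^(n+1)/(n+1):
  ∫_0^3 u(x)^2 dx = ∫_0^3 (4*x^8 - 8*x^7 - 8*x^5 + 5*x^4 + 14*x^3 + 13*x^2 + 12*x + 4) dx. Term by term:
    ∫_0^3 4*x^8 dx = 8748;  ∫_0^3 -8*x^7 dx = -6561;  ∫_0^3 -8*x^5 dx = -972;
    ∫_0^3 5*x^4 dx = 243;  ∫_0^3 14*x^3 dx = 567/2;  ∫_0^3 13*x^2 dx = 117;
    ∫_0^3 12*x dx = 54;  ∫_0^3 4 dx = 12.
  Sum: 8748 − 6561 − 972 + 243 + 567/2 + 117 + 54 + 12 = 3849/2.
  ∫_0^3 u'(x)^2 dx = ∫_0^3 (64*x^6 - 96*x^5 + 4*x^4 - 24*x^3 + 40*x^2 + 12*x + 9) dx. Term by term:
    ∫_0^3 64*x^6 dx = 139968/7;  ∫_0^3 -96*x^5 dx = -11664;  ∫_0^3 4*x^4 dx = 972/5;
    ∫_0^3 -24*x^3 dx = -486;  ∫_0^3 40*x^2 dx = 360;  ∫_0^3 12*x dx = 54;
    ∫_0^3 9 dx = 27.
  Sum: 139968/7 − 11664 + 972/5 − 486 + 360 + 54 + 27 = 296829/35.
Adding: ||u||_{H^1}^2 = 3849/2 + 296829/35 = 728373/70.


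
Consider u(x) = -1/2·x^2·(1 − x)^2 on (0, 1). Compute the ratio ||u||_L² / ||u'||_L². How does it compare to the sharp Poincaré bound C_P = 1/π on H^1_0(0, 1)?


||u||_L² / ||u'||_L² = sqrt(3)/6 < C_P = 1/π.

u(x) = -1/2·x^2·(1 − x)^2, so u'(x) = x*(x*(1 - x) - (x - 1)^2).
u(x) = -1/2·x^2·(1 − x)^2 vanishes at x = 0 and x = 1, so u ∈ H^1_0(0, 1). Differentiate via the product rule and integrate the resulting polynomials term by term.
  ∫_0^1 u² dx = ∫_0^1 (x^8/4 - x^7 + 3*x^6/2 - x^5 + x^4/4) dx. Term by term:
    ∫_0^1 x^8/4 dx = 1/36;  ∫_0^1 -x^7 dx = -1/8;  ∫_0^1 3*x^6/2 dx = 3/14;
    ∫_0^1 -x^5 dx = -1/6;  ∫_0^1 x^4/4 dx = 1/20.
  Sum: 1/36 − 1/8 + 3/14 − 1/6 + 1/20 = 1/2520.
  ∫_0^1 (u')² dx = ∫_0^1 (4*x^6 - 12*x^5 + 13*x^4 - 6*x^3 + x^2) dx. Term by term:
    ∫_0^1 4*x^6 dx = 4/7;  ∫_0^1 -12*x^5 dx = -2;  ∫_0^1 13*x^4 dx = 13/5;
    ∫_0^1 -6*x^3 dx = -3/2;  ∫_0^1 x^2 dx = 1/3.
  Sum: 4/7 − 2 + 13/5 − 3/2 + 1/3 = 1/210.
∫_0^1 u² dx = 1/2520, so ||u||_L² = sqrt(70)/420.
∫_0^1 (u')² dx = 1/210, so ||u'||_L² = sqrt(210)/210.
Ratio ||u||_L² / ||u'||_L² = sqrt(3)/6.
Sharp Poincaré constant on H^1_0(0, 1) is C_P = L/π = 1/π, achieved by sin(π·x).
A polynomial bump cannot attain the sharp Poincaré constant (only the first sine eigenfunction does), so the ratio is strictly less than C_P, consistent with ||u||_L² ≤ C_P ||u'||_L².


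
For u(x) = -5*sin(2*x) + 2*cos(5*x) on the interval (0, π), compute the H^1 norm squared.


||u||_{H^1(0,π)}^2 = 2080/21 + 229*π/2

u'(x) = -10*sin(5*x) - 10*cos(2*x).
Expand u² and (u')² and integrate term by term on (0, π), using: for integers n ≥ 1, ∫_0^π sin²(nx) dx = ∫_0^π cos²(nx) dx = π/2; for n ≠ n', ∫_0^π sin(nx)sin(n'x) dx = ∫_0^π cos(nx)cos(n'x) dx = 0; and by product-to-sum, ∫_0^π sin(nx)cos(n'x) dx = ½∫_0^π [sin((n+n')x) + sin((n−n')x)] dx, which is 0 when n+n' is even and 2n/(n²−n'²) when n+n' is odd (it need not vanish on (0, π)).
  u² squared terms: (-5)²·∫sin(2x)² dx = 25·π/2 = 25*π/2;  (2)²·∫cos(5x)² dx = 4·π/2 = 2*π.
  u² cross terms: 2·(-5)·(2)·∫sin(2x)·cos(5x) dx = -20·(-4/21) = 80/21.
  So ∫_0^π u² dx = 25*π/2 + 2*π + 80/21 = 80/21 + 29*π/2.
  (u')² squared terms: (-10)²·∫cos(2x)² dx = 100·π/2 = 50*π;  (-10)²·∫sin(5x)² dx = 100·π/2 = 50*π.
  (u')² cross terms: 2·(-10)·(-10)·∫cos(2x)·sin(5x) dx = 200·(10/21) = 2000/21.
  So ∫_0^π (u')² dx = 50*π + 50*π + 2000/21 = 2000/21 + 100*π.
||u||_{H^1}^2 = (80/21 + 29*π/2) + (2000/21 + 100*π) = 2080/21 + 229*π/2.


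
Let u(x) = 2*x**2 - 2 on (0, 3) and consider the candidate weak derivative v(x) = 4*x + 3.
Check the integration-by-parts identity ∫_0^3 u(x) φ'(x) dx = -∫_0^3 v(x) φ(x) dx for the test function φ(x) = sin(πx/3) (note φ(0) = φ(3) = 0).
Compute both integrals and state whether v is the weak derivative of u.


LHS = -36/π, RHS = -54/π. No, v is not the weak derivative of u.

u(x) = 2*x**2 - 2, classical derivative u'(x) = 4*x.
φ(x) = sin(πx/3), so φ'(x) = π*cos(π*x/3)/3.
Note φ(0) = φ(3) = 0, so the boundary term u·φ vanishes.
LHS = ∫_0^3 u(x) φ'(x) dx = ∫_0^3 (2*π*x^2*cos(π*x/3)/3 - 2*π*cos(π*x/3)/3) dx. Term by term:
  ∫_0^3 -2*π*cos(π*x/3)/3 dx = 0;  ∫_0^3 2*π*x^2*cos(π*x/3)/3 dx = -36/π.
Sum: 0 − 36/π = -36/π.
So LHS = -36/π.
∫_0^3 v(x) φ(x) dx = ∫_0^3 (4*x*sin(π*x/3) + 3*sin(π*x/3)) dx. Term by term:
  ∫_0^3 3*sin(π*x/3) dx = 18/π;  ∫_0^3 4*x*sin(π*x/3) dx = 36/π.
Sum: 18/π + 36/π = 54/π.
So RHS = -∫_0^3 v(x) φ(x) dx = -54/π.
LHS − RHS = 18/π ≠ 0, so the identity fails.
(For a valid weak derivative the identity must hold for EVERY test function, in particular this one. The failure shows v is NOT the weak derivative of u.)
Correct weak derivative would be u'(x) = 4*x.


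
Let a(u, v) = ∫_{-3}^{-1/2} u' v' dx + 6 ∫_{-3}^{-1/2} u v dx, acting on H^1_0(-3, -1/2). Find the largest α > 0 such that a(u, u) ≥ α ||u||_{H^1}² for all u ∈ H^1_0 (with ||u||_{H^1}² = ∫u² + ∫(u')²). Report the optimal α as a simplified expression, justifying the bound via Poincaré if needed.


α = 1

Coercivity of a(·,·) on H^1_0(-3, -1/2) means a(u, u) ≥ α ||u||_{H^1}² for every u ∈ H^1_0.
The interval has length L = 5/2, and Poincaré/coercivity depend only on L. Here a(u, u) = ∫(u')² + (6)·∫u².
Here c = 6 ≥ 1, so a(u,u) = ∫(u')² + c∫u² ≥ ∫(u')² + ∫u² = ||u||_{H^1}², i.e. α = 1 works. No larger α is possible: a(u,u) ≥ α||u||_{H^1}² means (1−α)∫(u')² ≥ (α−c)∫u², and for the modes u_n = sin(nπ(x−x₀)/L) (x₀ the left endpoint) one has ∫u_n²/∫(u_n')² = (L/(nπ))² → 0, so a(u_n,u_n)/||u_n||_{H^1}² → 1. Hence the optimal constant is α = 1.
Therefore α = 1.


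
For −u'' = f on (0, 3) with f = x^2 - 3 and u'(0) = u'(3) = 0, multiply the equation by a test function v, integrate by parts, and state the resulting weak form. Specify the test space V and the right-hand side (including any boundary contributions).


V = H^1(0, 3) (no boundary constraint on v; u is determined up to an additive constant); weak form: ∫_0^3 u'v' dx = ∫_0^3 (x^2 - 3) v dx for all v ∈ V.

Multiply both sides by a test function v and integrate from 0 to 3:
  ∫_0^3 −u''(x) v(x) dx = ∫_0^3 f(x) v(x) dx.
Integrate the LHS by parts once:
  ∫_0^3 −u'' v dx = −[u'(x) v(x)]_0^3 + ∫_0^3 u'(x) v'(x) dx.
Thus ∫_0^3 u'(x) v'(x) dx = ∫_0^3 f(x) v(x) dx + [u'(x) v(x)]_0^3.
Choose V so that boundary terms are either known or forced to vanish.
u has homogeneous Neumann: u'(0) = u'(3) = 0. So [u' v]_0^3 = 0·v(3) − 0·v(0) = 0 for any v; take V = H^1(0, 3).
Weak formulation: find u (satisfying any essential BC) such that ∫_0^3 u'(x) v'(x) dx = ∫_0^3 f v dx for all v ∈ V (homogeneous Neumann, so boundary terms vanish).
Substituting f(x) = x^2 - 3, the right-hand side is ∫_0^3 (x^2 - 3) v dx.
Compatibility check (pure Neumann): taking v ≡ 1 ∈ V gives 0 = ∫_0^3 f dx + (0) − (0), i.e. ∫_0^3 f dx must equal u'(0) − u'(3) = 0. Indeed ∫_0^3 (x^2 - 3) dx = 0, so the data are compatible. The solution is then unique only up to an additive constant (fix it e.g. by requiring ∫_0^3 u dx = 0).


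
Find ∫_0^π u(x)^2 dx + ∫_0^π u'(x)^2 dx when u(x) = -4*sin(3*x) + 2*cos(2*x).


||u||_{H^1(0,π)}^2 = -96 + 90*π

u'(x) = -4*sin(2*x) - 12*cos(3*x).
Expand u² and (u')² and integrate term by term on (0, π), using: for integers n ≥ 1, ∫_0^π sin²(nx) dx = ∫_0^π cos²(nx) dx = π/2; for n ≠ n', ∫_0^π sin(nx)sin(n'x) dx = ∫_0^π cos(nx)cos(n'x) dx = 0; and by product-to-sum, ∫_0^π sin(nx)cos(n'x) dx = ½∫_0^π [sin((n+n')x) + sin((n−n')x)] dx, which is 0 when n+n' is even and 2n/(n²−n'²) when n+n' is odd (it need not vanish on (0, π)).
  u² squared terms: (-4)²·∫sin(3x)² dx = 16·π/2 = 8*π;  (2)²·∫cos(2x)² dx = 4·π/2 = 2*π.
  u² cross terms: 2·(-4)·(2)·∫sin(3x)·cos(2x) dx = -16·(6/5) = -96/5.
  So ∫_0^π u² dx = 8*π + 2*π − 96/5 = -96/5 + 10*π.
  (u')² squared terms: (-12)²·∫cos(3x)² dx = 144·π/2 = 72*π;  (-4)²·∫sin(2x)² dx = 16·π/2 = 8*π.
  (u')² cross terms: 2·(-12)·(-4)·∫cos(3x)·sin(2x) dx = 96·(-4/5) = -384/5.
  So ∫_0^π (u')² dx = 72*π + 8*π − 384/5 = -384/5 + 80*π.
||u||_{H^1}^2 = (-96/5 + 10*π) + (-384/5 + 80*π) = -96 + 90*π.


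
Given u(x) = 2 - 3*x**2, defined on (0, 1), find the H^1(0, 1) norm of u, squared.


||u||_{H^1}^2 = 69/5

The H^1 norm (squared) on an interval (0, L) is
  ||u||_{H^1}^2 = ∫_0^L u(x)^2 dx + ∫_0^L u'(x)^2 dx.
Compute u'(x) = -6*x.
Then u(x)^2 = 9*x**4 - 12*x**2 + 4 and u'(x)^2 = 36*x**2.
Integrate each monomial from 0 to 1 using ∫_0^1 c·x^n dx = c·1^(n+1)/(n+1):
  ∫_0^1 u(x)^2 dx = ∫_0^1 (9*x^4 - 12*x^2 + 4) dx. Term by term:
    ∫_0^1 9*x^4 dx = 9/5;  ∫_0^1 -12*x^2 dx = -4;  ∫_0^1 4 dx = 4.
  Sum: 9/5 − 4 + 4 = 9/5.
  ∫_0^1 u'(x)^2 dx = ∫_0^1 (36*x^2) dx. Term by term:
    ∫_0^1 36*x^2 dx = 12.
Adding: ||u||_{H^1}^2 = 9/5 + 12 = 69/5.


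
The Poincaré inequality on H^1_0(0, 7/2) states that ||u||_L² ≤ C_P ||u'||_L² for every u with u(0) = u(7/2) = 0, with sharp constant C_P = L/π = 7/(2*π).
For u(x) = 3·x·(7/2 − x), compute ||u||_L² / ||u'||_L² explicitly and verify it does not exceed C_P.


||u||_L² / ||u'||_L² = 7*sqrt(10)/20 < C_P = 7/(2*π).

u(x) = 3·x·(7/2 − x), so u'(x) = 21/2 - 6*x.
u(x) = 3·x·(7/2 − x) vanishes at x = 0 and x = 7/2, so u ∈ H^1_0(0, 7/2). Differentiate via the product rule and integrate the resulting polynomials term by term.
  ∫_0^7/2 u² dx = ∫_0^7/2 (9*x^4 - 63*x^3 + 441*x^2/4) dx. Term by term:
    ∫_0^7/2 9*x^4 dx = 151263/160;  ∫_0^7/2 -63*x^3 dx = -151263/64;  ∫_0^7/2 441*x^2/4 dx = 50421/32.
  Sum: 151263/160 − 151263/64 + 50421/32 = 50421/320.
  ∫_0^7/2 (u')² dx = ∫_0^7/2 (36*x^2 - 126*x + 441/4) dx. Term by term:
    ∫_0^7/2 36*x^2 dx = 1029/2;  ∫_0^7/2 -126*x dx = -3087/4;  ∫_0^7/2 441/4 dx = 3087/8.
  Sum: 1029/2 − 3087/4 + 3087/8 = 1029/8.
∫_0^7/2 u² dx = 50421/320, so ||u||_L² = 49*sqrt(105)/40.
∫_0^7/2 (u')² dx = 1029/8, so ||u'||_L² = 7*sqrt(42)/4.
Ratio ||u||_L² / ||u'||_L² = 7*sqrt(10)/20.
Sharp Poincaré constant on H^1_0(0, 7/2) is C_P = L/π = 7/(2*π), achieved by sin(2*π/7·x).
A polynomial bump cannot attain the sharp Poincaré constant (only the first sine eigenfunction does), so the ratio is strictly less than C_P, consistent with ||u||_L² ≤ C_P ||u'||_L².


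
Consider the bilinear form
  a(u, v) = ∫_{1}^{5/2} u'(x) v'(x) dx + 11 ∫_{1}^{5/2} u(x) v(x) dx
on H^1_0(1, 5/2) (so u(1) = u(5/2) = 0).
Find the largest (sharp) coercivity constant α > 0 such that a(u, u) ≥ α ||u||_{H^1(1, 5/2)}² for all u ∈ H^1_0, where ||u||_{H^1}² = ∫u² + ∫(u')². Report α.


α = 1

Coercivity of a(·,·) on H^1_0(1, 5/2) means a(u, u) ≥ α ||u||_{H^1}² for every u ∈ H^1_0.
The interval has length L = 3/2, and Poincaré/coercivity depend only on L. Here a(u, u) = ∫(u')² + (11)·∫u².
Here c = 11 ≥ 1, so a(u,u) = ∫(u')² + c∫u² ≥ ∫(u')² + ∫u² = ||u||_{H^1}², i.e. α = 1 works. No larger α is possible: a(u,u) ≥ α||u||_{H^1}² means (1−α)∫(u')² ≥ (α−c)∫u², and for the modes u_n = sin(nπ(x−x₀)/L) (x₀ the left endpoint) one has ∫u_n²/∫(u_n')² = (L/(nπ))² → 0, so a(u_n,u_n)/||u_n||_{H^1}² → 1. Hence the optimal constant is α = 1.
Therefore α = 1.


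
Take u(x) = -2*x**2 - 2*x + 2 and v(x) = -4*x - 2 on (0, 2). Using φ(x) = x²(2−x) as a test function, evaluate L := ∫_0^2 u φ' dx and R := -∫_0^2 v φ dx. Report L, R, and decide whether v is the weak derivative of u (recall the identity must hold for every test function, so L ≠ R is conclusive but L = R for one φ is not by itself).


LHS = 136/15, RHS = 136/15. Yes, v = u' weakly.

u(x) = -2*x**2 - 2*x + 2, classical derivative u'(x) = -4*x - 2.
φ(x) = x²(2−x), so φ'(x) = x*(4 - 3*x).
Note φ(0) = φ(2) = 0, so the boundary term u·φ vanishes.
LHS = ∫_0^2 u(x) φ'(x) dx = ∫_0^2 (6*x^4 - 2*x^3 - 14*x^2 + 8*x) dx. Term by term:
  ∫_0^2 6*x^4 dx = 192/5;  ∫_0^2 -2*x^3 dx = -8;  ∫_0^2 -14*x^2 dx = -112/3;
  ∫_0^2 8*x dx = 16.
Sum: 192/5 − 8 − 112/3 + 16 = 136/15.
So LHS = 136/15.
∫_0^2 v(x) φ(x) dx = ∫_0^2 (4*x^4 - 6*x^3 - 4*x^2) dx. Term by term:
  ∫_0^2 4*x^4 dx = 128/5;  ∫_0^2 -6*x^3 dx = -24;  ∫_0^2 -4*x^2 dx = -32/3.
Sum: 128/5 − 24 − 32/3 = -136/15.
So RHS = -∫_0^2 v(x) φ(x) dx = 136/15.
LHS = RHS, so the identity holds for this test φ.
Moreover u is smooth here and v(x) = u'(x) = -4*x - 2 pointwise, so the identity holds for every test function. Hence v is the weak derivative of u.


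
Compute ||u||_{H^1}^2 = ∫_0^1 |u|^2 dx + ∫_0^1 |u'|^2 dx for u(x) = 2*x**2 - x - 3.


||u||_{H^1}^2 = 157/15

The H^1 norm (squared) on an interval (0, L) is
  ||u||_{H^1}^2 = ∫_0^L u(x)^2 dx + ∫_0^L u'(x)^2 dx.
Compute u'(x) = 4*x - 1.
Then u(x)^2 = 4*x**4 - 4*x**3 - 11*x**2 + 6*x + 9 and u'(x)^2 = 16*x**2 - 8*x + 1.
Integrate each monomial from 0 to 1 using ∫_0^1 c·x^n dx = c·1^(n+1)/(n+1):
  ∫_0^1 u(x)^2 dx = ∫_0^1 (4*x^4 - 4*x^3 - 11*x^2 + 6*x + 9) dx. Term by term:
    ∫_0^1 4*x^4 dx = 4/5;  ∫_0^1 -4*x^3 dx = -1;  ∫_0^1 -11*x^2 dx = -11/3;
    ∫_0^1 6*x dx = 3;  ∫_0^1 9 dx = 9.
  Sum: 4/5 − 1 − 11/3 + 3 + 9 = 122/15.
  ∫_0^1 u'(x)^2 dx = ∫_0^1 (16*x^2 - 8*x + 1) dx. Term by term:
    ∫_0^1 16*x^2 dx = 16/3;  ∫_0^1 -8*x dx = -4;  ∫_0^1 1 dx = 1.
  Sum: 16/3 − 4 + 1 = 7/3.
Adding: ||u||_{H^1}^2 = 122/15 + 7/3 = 157/15.


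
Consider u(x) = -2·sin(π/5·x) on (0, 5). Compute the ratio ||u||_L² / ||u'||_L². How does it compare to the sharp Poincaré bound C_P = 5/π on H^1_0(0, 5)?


||u||_L² / ||u'||_L² = 5/π = C_P.

u(x) = -2·sin(π/5·x), so u'(x) = -2*π*cos(π*x/5)/5.
Writing u(x) = A·sin(kπx/L) with A = -2 and k = 1, use ∫_0^L sin²(kπx/L) dx = L/2 and ∫_0^L cos²(kπx/L) dx = L/2.
u² = 4·sin²(π/5·x) and (u')² = 4*π^2/25·cos²(π/5·x), and each of sin², cos² integrates to L/2 = 5/2 over (0, 5).
∫_0^5 u² dx = 10, so ||u||_L² = sqrt(10).
∫_0^5 (u')² dx = 2*π^2/5, so ||u'||_L² = sqrt(10)*π/5.
Ratio ||u||_L² / ||u'||_L² = 5/π.
Sharp Poincaré constant on H^1_0(0, 5) is C_P = L/π = 5/π, achieved by sin(π/5·x).
This is the k = 1 eigenfunction (up to amplitude), so the ratio equals the sharp Poincaré constant exactly.


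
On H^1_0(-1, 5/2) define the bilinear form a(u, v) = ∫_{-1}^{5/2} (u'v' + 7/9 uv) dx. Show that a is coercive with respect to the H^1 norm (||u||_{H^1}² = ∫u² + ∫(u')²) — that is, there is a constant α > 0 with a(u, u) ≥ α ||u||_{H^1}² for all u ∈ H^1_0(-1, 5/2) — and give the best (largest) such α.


α = (343 + 36*π^2)/(9*(4*π^2 + 49))

Coercivity of a(·,·) on H^1_0(-1, 5/2) means a(u, u) ≥ α ||u||_{H^1}² for every u ∈ H^1_0.
The interval has length L = 7/2, and Poincaré/coercivity depend only on L. Here a(u, u) = ∫(u')² + (7/9)·∫u².
Here 0 < c = 7/9 < 1. The condition a(u,u) ≥ α||u||_{H^1}² reads (1−α)∫(u')² ≥ (α−c)∫u². Any admissible α is ≤ 1 (rapidly oscillating u have ∫u²/∫(u')² → 0), and α = 1 would force 0 ≥ (1−c)∫u², impossible since c < 1; so 1−α > 0. By the sharp Poincaré inequality on H^1_0 of an interval of length L, ∫(u')² ≥ (π/L)²∫u² with equality for the first sine mode sin(π(x−x₀)/L) (x₀ the left endpoint), so the inequality holds for all u iff (1−α)(π/L)² ≥ α − c, i.e. α ≤ ((π/L)² + c)/((π/L)² + 1) = (1 + c(L/π)²)/(1 + (L/π)²). With (π/L)² = 4*π^2/49 and c = 7/9, the largest admissible constant is α = ((π/L)² + c)/((π/L)² + 1).
Simplifying, α = (343 + 36*π^2)/(9*(4*π^2 + 49)).


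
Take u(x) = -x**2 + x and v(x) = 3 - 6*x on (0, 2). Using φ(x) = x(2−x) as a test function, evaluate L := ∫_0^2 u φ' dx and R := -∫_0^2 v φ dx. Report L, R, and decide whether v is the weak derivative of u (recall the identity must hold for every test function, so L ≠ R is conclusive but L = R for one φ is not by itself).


LHS = 4/3, RHS = 4. No, v is not the weak derivative of u.

u(x) = -x**2 + x, classical derivative u'(x) = 1 - 2*x.
φ(x) = x(2−x), so φ'(x) = 2 - 2*x.
Note φ(0) = φ(2) = 0, so the boundary term u·φ vanishes.
LHS = ∫_0^2 u(x) φ'(x) dx = ∫_0^2 (2*x^3 - 4*x^2 + 2*x) dx. Term by term:
  ∫_0^2 2*x^3 dx = 8;  ∫_0^2 -4*x^2 dx = -32/3;  ∫_0^2 2*x dx = 4.
Sum: 8 − 32/3 + 4 = 4/3.
So LHS = 4/3.
∫_0^2 v(x) φ(x) dx = ∫_0^2 (6*x^3 - 15*x^2 + 6*x) dx. Term by term:
  ∫_0^2 6*x^3 dx = 24;  ∫_0^2 -15*x^2 dx = -40;  ∫_0^2 6*x dx = 12.
Sum: 24 − 40 + 12 = -4.
So RHS = -∫_0^2 v(x) φ(x) dx = 4.
LHS − RHS = -8/3 ≠ 0, so the identity fails.
(For a valid weak derivative the identity must hold for EVERY test function, in particular this one. The failure shows v is NOT the weak derivative of u.)
Correct weak derivative would be u'(x) = 1 - 2*x.


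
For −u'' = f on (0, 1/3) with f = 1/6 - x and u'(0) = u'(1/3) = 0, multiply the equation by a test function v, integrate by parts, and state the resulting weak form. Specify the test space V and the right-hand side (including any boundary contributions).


V = H^1(0, 1/3) (no boundary constraint on v; u is determined up to an additive constant); weak form: ∫_0^1/3 u'v' dx = ∫_0^1/3 (1/6 - x) v dx for all v ∈ V.

Multiply both sides by a test function v and integrate from 0 to 1/3:
  ∫_0^1/3 −u''(x) v(x) dx = ∫_0^1/3 f(x) v(x) dx.
Integrate the LHS by parts once:
  ∫_0^1/3 −u'' v dx = −[u'(x) v(x)]_0^1/3 + ∫_0^1/3 u'(x) v'(x) dx.
Thus ∫_0^1/3 u'(x) v'(x) dx = ∫_0^1/3 f(x) v(x) dx + [u'(x) v(x)]_0^1/3.
Choose V so that boundary terms are either known or forced to vanish.
u has homogeneous Neumann: u'(0) = u'(1/3) = 0. So [u' v]_0^1/3 = 0·v(1/3) − 0·v(0) = 0 for any v; take V = H^1(0, 1/3).
Weak formulation: find u (satisfying any essential BC) such that ∫_0^1/3 u'(x) v'(x) dx = ∫_0^1/3 f v dx for all v ∈ V (homogeneous Neumann, so boundary terms vanish).
Substituting f(x) = 1/6 - x, the right-hand side is ∫_0^1/3 (1/6 - x) v dx.
Compatibility check (pure Neumann): taking v ≡ 1 ∈ V gives 0 = ∫_0^1/3 f dx + (0) − (0), i.e. ∫_0^1/3 f dx must equal u'(0) − u'(1/3) = 0. Indeed ∫_0^1/3 (1/6 - x) dx = 0, so the data are compatible. The solution is then unique only up to an additive constant (fix it e.g. by requiring ∫_0^1/3 u dx = 0).


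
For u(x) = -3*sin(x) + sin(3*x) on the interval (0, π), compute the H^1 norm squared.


||u||_{H^1(0,π)}^2 = 14*π

u'(x) = -3*cos(x) + 3*cos(3*x).
Expand u² and (u')² and integrate term by term on (0, π), using: for integers n ≥ 1, ∫_0^π sin²(nx) dx = ∫_0^π cos²(nx) dx = π/2; for n ≠ n', ∫_0^π sin(nx)sin(n'x) dx = ∫_0^π cos(nx)cos(n'x) dx = 0; and by product-to-sum, ∫_0^π sin(nx)cos(n'x) dx = ½∫_0^π [sin((n+n')x) + sin((n−n')x)] dx, which is 0 when n+n' is even and 2n/(n²−n'²) when n+n' is odd (it need not vanish on (0, π)).
  u² squared terms: (-3)²·∫sin(x)² dx = 9·π/2 = 9*π/2;  (1)²·∫sin(3x)² dx = 1·π/2 = π/2.
  u² cross terms: 2·(-3)·(1)·∫sin(x)·sin(3x) dx = -6·(0) = 0.
  So ∫_0^π u² dx = 9*π/2 + π/2 + 0 = 5*π.
  (u')² squared terms: (-3)²·∫cos(x)² dx = 9·π/2 = 9*π/2;  (3)²·∫cos(3x)² dx = 9·π/2 = 9*π/2.
  (u')² cross terms: 2·(-3)·(3)·∫cos(x)·cos(3x) dx = -18·(0) = 0.
  So ∫_0^π (u')² dx = 9*π/2 + 9*π/2 + 0 = 9*π.
||u||_{H^1}^2 = (5*π) + (9*π) = 14*π.


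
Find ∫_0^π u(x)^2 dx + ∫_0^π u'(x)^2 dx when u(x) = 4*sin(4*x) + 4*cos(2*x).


||u||_{H^1(0,π)}^2 = 176*π

u'(x) = -8*sin(2*x) + 16*cos(4*x).
Expand u² and (u')² and integrate term by term on (0, π), using: for integers n ≥ 1, ∫_0^π sin²(nx) dx = ∫_0^π cos²(nx) dx = π/2; for n ≠ n', ∫_0^π sin(nx)sin(n'x) dx = ∫_0^π cos(nx)cos(n'x) dx = 0; and by product-to-sum, ∫_0^π sin(nx)cos(n'x) dx = ½∫_0^π [sin((n+n')x) + sin((n−n')x)] dx, which is 0 when n+n' is even and 2n/(n²−n'²) when n+n' is odd (it need not vanish on (0, π)).
  u² squared terms: (4)²·∫cos(2x)² dx = 16·π/2 = 8*π;  (4)²·∫sin(4x)² dx = 16·π/2 = 8*π.
  u² cross terms: 2·(4)·(4)·∫cos(2x)·sin(4x) dx = 32·(0) = 0.
  So ∫_0^π u² dx = 8*π + 8*π + 0 = 16*π.
  (u')² squared terms: (-8)²·∫sin(2x)² dx = 64·π/2 = 32*π;  (16)²·∫cos(4x)² dx = 256·π/2 = 128*π.
  (u')² cross terms: 2·(-8)·(16)·∫sin(2x)·cos(4x) dx = -256·(0) = 0.
  So ∫_0^π (u')² dx = 32*π + 128*π + 0 = 160*π.
||u||_{H^1}^2 = (16*π) + (160*π) = 176*π.


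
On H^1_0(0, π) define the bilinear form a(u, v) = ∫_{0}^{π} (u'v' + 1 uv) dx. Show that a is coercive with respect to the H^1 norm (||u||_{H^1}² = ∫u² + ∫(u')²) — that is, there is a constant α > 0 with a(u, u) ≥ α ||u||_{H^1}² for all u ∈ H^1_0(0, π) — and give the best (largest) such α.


α = 1

Coercivity of a(·,·) on H^1_0(0, π) means a(u, u) ≥ α ||u||_{H^1}² for every u ∈ H^1_0.
The interval has length L = π, and Poincaré/coercivity depend only on L. Here a(u, u) = ∫(u')² + (1)·∫u².
Here c = 1 ≥ 1, so a(u,u) = ∫(u')² + c∫u² ≥ ∫(u')² + ∫u² = ||u||_{H^1}², i.e. α = 1 works. No larger α is possible: a(u,u) ≥ α||u||_{H^1}² means (1−α)∫(u')² ≥ (α−c)∫u², and for the modes u_n = sin(nπ(x−x₀)/L) (x₀ the left endpoint) one has ∫u_n²/∫(u_n')² = (L/(nπ))² → 0, so a(u_n,u_n)/||u_n||_{H^1}² → 1. Hence the optimal constant is α = 1.
Therefore α = 1.


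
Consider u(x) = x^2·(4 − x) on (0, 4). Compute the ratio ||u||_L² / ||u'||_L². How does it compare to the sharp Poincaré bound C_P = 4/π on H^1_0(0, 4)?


||u||_L² / ||u'||_L² = 2*sqrt(14)/7 < C_P = 4/π.

u(x) = x^2·(4 − x), so u'(x) = x*(8 - 3*x).
u(x) = x^2·(4 − x) vanishes at x = 0 and x = 4, so u ∈ H^1_0(0, 4). Differentiate via the product rule and integrate the resulting polynomials term by term.
  ∫_0^4 u² dx = ∫_0^4 (x^6 - 8*x^5 + 16*x^4) dx. Term by term:
    ∫_0^4 x^6 dx = 16384/7;  ∫_0^4 -8*x^5 dx = -16384/3;  ∫_0^4 16*x^4 dx = 16384/5.
  Sum: 16384/7 − 16384/3 + 16384/5 = 16384/105.
  ∫_0^4 (u')² dx = ∫_0^4 (9*x^4 - 48*x^3 + 64*x^2) dx. Term by term:
    ∫_0^4 9*x^4 dx = 9216/5;  ∫_0^4 -48*x^3 dx = -3072;  ∫_0^4 64*x^2 dx = 4096/3.
  Sum: 9216/5 − 3072 + 4096/3 = 2048/15.
∫_0^4 u² dx = 16384/105, so ||u||_L² = 128*sqrt(105)/105.
∫_0^4 (u')² dx = 2048/15, so ||u'||_L² = 32*sqrt(30)/15.
Ratio ||u||_L² / ||u'||_L² = 2*sqrt(14)/7.
Sharp Poincaré constant on H^1_0(0, 4) is C_P = L/π = 4/π, achieved by sin(π/4·x).
A polynomial bump cannot attain the sharp Poincaré constant (only the first sine eigenfunction does), so the ratio is strictly less than C_P, consistent with ||u||_L² ≤ C_P ||u'||_L².


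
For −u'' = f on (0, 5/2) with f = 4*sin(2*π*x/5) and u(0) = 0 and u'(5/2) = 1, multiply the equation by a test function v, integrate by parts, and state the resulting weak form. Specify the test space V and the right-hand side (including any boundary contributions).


V = {v ∈ H^1(0, 5/2) : v(0) = 0} (test functions vanish at x = 0 where u is specified); weak form: ∫_0^5/2 u'v' dx = ∫_0^5/2 (4*sin(2*π*x/5)) v dx + v(5/2) for all v ∈ V.

Multiply both sides by a test function v and integrate from 0 to 5/2:
  ∫_0^5/2 −u''(x) v(x) dx = ∫_0^5/2 f(x) v(x) dx.
Integrate the LHS by parts once:
  ∫_0^5/2 −u'' v dx = −[u'(x) v(x)]_0^5/2 + ∫_0^5/2 u'(x) v'(x) dx.
Thus ∫_0^5/2 u'(x) v'(x) dx = ∫_0^5/2 f(x) v(x) dx + [u'(x) v(x)]_0^5/2.
Choose V so that boundary terms are either known or forced to vanish.
Mixed BC: u(0) = 0 (Dirichlet) and u'(5/2) = 1 (Neumann). Define V = {v ∈ H^1(0, 5/2) : v(0) = 0}. Then [u' v]_0^5/2 = u'(5/2)·v(5/2) − u'(0)·0 = v(5/2).
Weak formulation: find u (satisfying any essential BC) such that ∫_0^5/2 u'(x) v'(x) dx = ∫_0^5/2 f v dx + v(5/2) for all v ∈ V (Dirichlet at 0 absorbed into V; Neumann datum at x = 5/2 contributes the boundary term).
Substituting f(x) = 4*sin(2*π*x/5), the right-hand side is ∫_0^5/2 (4*sin(2*π*x/5)) v dx + v(5/2).


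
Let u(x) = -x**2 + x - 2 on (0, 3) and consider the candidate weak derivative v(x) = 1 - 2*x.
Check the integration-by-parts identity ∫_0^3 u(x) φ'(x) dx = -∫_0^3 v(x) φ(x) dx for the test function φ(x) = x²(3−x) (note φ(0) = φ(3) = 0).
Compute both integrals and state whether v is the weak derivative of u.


LHS = 351/20, RHS = 351/20. Yes, v = u' weakly.

u(x) = -x**2 + x - 2, classical derivative u'(x) = 1 - 2*x.
φ(x) = x²(3−x), so φ'(x) = 3*x*(2 - x).
Note φ(0) = φ(3) = 0, so the boundary term u·φ vanishes.
LHS = ∫_0^3 u(x) φ'(x) dx = ∫_0^3 (3*x^4 - 9*x^3 + 12*x^2 - 12*x) dx. Term by term:
  ∫_0^3 3*x^4 dx = 729/5;  ∫_0^3 -9*x^3 dx = -729/4;  ∫_0^3 12*x^2 dx = 108;
  ∫_0^3 -12*x dx = -54.
Sum: 729/5 − 729/4 + 108 − 54 = 351/20.
So LHS = 351/20.
∫_0^3 v(x) φ(x) dx = ∫_0^3 (2*x^4 - 7*x^3 + 3*x^2) dx. Term by term:
  ∫_0^3 2*x^4 dx = 486/5;  ∫_0^3 -7*x^3 dx = -567/4;  ∫_0^3 3*x^2 dx = 27.
Sum: 486/5 − 567/4 + 27 = -351/20.
So RHS = -∫_0^3 v(x) φ(x) dx = 351/20.
LHS = RHS, so the identity holds for this test φ.
Moreover u is smooth here and v(x) = u'(x) = 1 - 2*x pointwise, so the identity holds for every test function. Hence v is the weak derivative of u.


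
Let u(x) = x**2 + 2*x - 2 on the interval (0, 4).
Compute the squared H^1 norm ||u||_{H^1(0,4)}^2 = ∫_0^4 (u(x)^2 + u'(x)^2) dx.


||u||_{H^1}^2 = 8672/15

The H^1 norm (squared) on an interval (0, L) is
  ||u||_{H^1}^2 = ∫_0^L u(x)^2 dx + ∫_0^L u'(x)^2 dx.
Compute u'(x) = 2*x + 2.
Then u(x)^2 = x**4 + 4*x**3 - 8*x + 4 and u'(x)^2 = 4*x**2 + 8*x + 4.
Integrate each monomial from 0 to 4 using ∫_0^4 c·x^n dx = c·4^(n+1)/(n+1):
  ∫_0^4 u(x)^2 dx = ∫_0^4 (x^4 + 4*x^3 - 8*x + 4) dx. Term by term:
    ∫_0^4 x^4 dx = 1024/5;  ∫_0^4 4*x^3 dx = 256;  ∫_0^4 -8*x dx = -64;
    ∫_0^4 4 dx = 16.
  Sum: 1024/5 + 256 − 64 + 16 = 2064/5.
  ∫_0^4 u'(x)^2 dx = ∫_0^4 (4*x^2 + 8*x + 4) dx. Term by term:
    ∫_0^4 4*x^2 dx = 256/3;  ∫_0^4 8*x dx = 64;  ∫_0^4 4 dx = 16.
  Sum: 256/3 + 64 + 16 = 496/3.
Adding: ||u||_{H^1}^2 = 2064/5 + 496/3 = 8672/15.


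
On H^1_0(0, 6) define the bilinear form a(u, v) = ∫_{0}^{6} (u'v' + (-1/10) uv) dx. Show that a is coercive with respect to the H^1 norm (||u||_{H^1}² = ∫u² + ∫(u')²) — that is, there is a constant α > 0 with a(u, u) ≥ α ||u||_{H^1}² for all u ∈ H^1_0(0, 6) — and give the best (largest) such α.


α = (-18/5 + π^2)/(π^2 + 36)

Coercivity of a(·,·) on H^1_0(0, 6) means a(u, u) ≥ α ||u||_{H^1}² for every u ∈ H^1_0.
The interval has length L = 6, and Poincaré/coercivity depend only on L. Here a(u, u) = ∫(u')² + (-1/10)·∫u².
Here c = -1/10 < 0 with |c| < (π/L)² = π^2/36, so coercivity still holds. The condition a(u,u) ≥ α||u||_{H^1}² reads (1−α)∫(u')² ≥ (α−c)∫u². Any admissible α is ≤ 1 (rapidly oscillating u have ∫u²/∫(u')² → 0), and α = 1 would force 0 ≥ (1−c)∫u², impossible since c < 1; so 1−α > 0. By the sharp Poincaré inequality on H^1_0 of an interval of length L, ∫(u')² ≥ (π/L)²∫u² with equality for the first sine mode sin(π(x−x₀)/L) (x₀ the left endpoint), so the inequality holds for all u iff (1−α)(π/L)² ≥ α − c, i.e. α ≤ ((π/L)² + c)/((π/L)² + 1) = (1 + c(L/π)²)/(1 + (L/π)²). (Direct route, valid since c ≤ 0: Poincaré gives c∫u² ≥ c(L/π)²∫(u')², so a(u,u) ≥ (1 + c(L/π)²)∫(u')², while ||u||_{H^1}² ≤ (1 + (L/π)²)∫(u')²; dividing yields the same α.) With (π/L)² = π^2/36 and c = -1/10, the largest admissible constant is α = ((π/L)² + c)/((π/L)² + 1).
Simplifying, α = (-18/5 + π^2)/(π^2 + 36).


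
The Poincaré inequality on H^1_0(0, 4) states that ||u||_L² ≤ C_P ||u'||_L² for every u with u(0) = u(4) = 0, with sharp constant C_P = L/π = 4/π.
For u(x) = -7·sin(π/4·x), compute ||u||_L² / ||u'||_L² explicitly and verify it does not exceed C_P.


||u||_L² / ||u'||_L² = 4/π = C_P.

u(x) = -7·sin(π/4·x), so u'(x) = -7*π*cos(π*x/4)/4.
Writing u(x) = A·sin(kπx/L) with A = -7 and k = 1, use ∫_0^L sin²(kπx/L) dx = L/2 and ∫_0^L cos²(kπx/L) dx = L/2.
u² = 49·sin²(π/4·x) and (u')² = 49*π^2/16·cos²(π/4·x), and each of sin², cos² integrates to L/2 = 2 over (0, 4).
∫_0^4 u² dx = 98, so ||u||_L² = 7*sqrt(2).
∫_0^4 (u')² dx = 49*π^2/8, so ||u'||_L² = 7*sqrt(2)*π/4.
Ratio ||u||_L² / ||u'||_L² = 4/π.
Sharp Poincaré constant on H^1_0(0, 4) is C_P = L/π = 4/π, achieved by sin(π/4·x).
This is the k = 1 eigenfunction (up to amplitude), so the ratio equals the sharp Poincaré constant exactly.


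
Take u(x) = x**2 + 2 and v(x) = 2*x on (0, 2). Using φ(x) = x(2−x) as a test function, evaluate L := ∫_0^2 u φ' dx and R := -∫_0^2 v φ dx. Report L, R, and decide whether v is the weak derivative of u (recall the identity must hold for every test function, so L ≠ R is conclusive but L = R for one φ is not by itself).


LHS = -8/3, RHS = -8/3. Yes, v = u' weakly.

u(x) = x**2 + 2, classical derivative u'(x) = 2*x.
φ(x) = x(2−x), so φ'(x) = 2 - 2*x.
Note φ(0) = φ(2) = 0, so the boundary term u·φ vanishes.
LHS = ∫_0^2 u(x) φ'(x) dx = ∫_0^2 (-2*x^3 + 2*x^2 - 4*x + 4) dx. Term by term:
  ∫_0^2 -2*x^3 dx = -8;  ∫_0^2 2*x^2 dx = 16/3;  ∫_0^2 -4*x dx = -8;
  ∫_0^2 4 dx = 8.
Sum: -8 + 16/3 − 8 + 8 = -8/3.
So LHS = -8/3.
∫_0^2 v(x) φ(x) dx = ∫_0^2 (-2*x^3 + 4*x^2) dx. Term by term:
  ∫_0^2 -2*x^3 dx = -8;  ∫_0^2 4*x^2 dx = 32/3.
Sum: -8 + 32/3 = 8/3.
So RHS = -∫_0^2 v(x) φ(x) dx = -8/3.
LHS = RHS, so the identity holds for this test φ.
Moreover u is smooth here and v(x) = u'(x) = 2*x pointwise, so the identity holds for every test function. Hence v is the weak derivative of u.


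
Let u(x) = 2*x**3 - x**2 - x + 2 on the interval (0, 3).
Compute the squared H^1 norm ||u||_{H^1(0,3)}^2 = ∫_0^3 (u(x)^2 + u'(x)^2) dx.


||u||_{H^1}^2 = 140001/70

The H^1 norm (squared) on an interval (0, L) is
  ||u||_{H^1}^2 = ∫_0^L u(x)^2 dx + ∫_0^L u'(x)^2 dx.
Compute u'(x) = 6*x**2 - 2*x - 1.
Then u(x)^2 = 4*x**6 - 4*x**5 - 3*x**4 + 10*x**3 - 3*x**2 - 4*x + 4 and u'(x)^2 = 36*x**4 - 24*x**3 - 8*x**2 + 4*x + 1.
Integrate each monomial from 0 to 3 using ∫_0^3 c·x^n dx = c·3^(n+1)/(n+1):
  ∫_0^3 u(x)^2 dx = ∫_0^3 (4*x^6 - 4*x^5 - 3*x^4 + 10*x^3 - 3*x^2 - 4*x + 4) dx. Term by term:
    ∫_0^3 4*x^6 dx = 8748/7;  ∫_0^3 -4*x^5 dx = -486;  ∫_0^3 -3*x^4 dx = -729/5;
    ∫_0^3 10*x^3 dx = 405/2;  ∫_0^3 -3*x^2 dx = -27;  ∫_0^3 -4*x dx = -18;
    ∫_0^3 4 dx = 12.
  Sum: 8748/7 − 486 − 729/5 + 405/2 − 27 − 18 + 12 = 55119/70.
  ∫_0^3 u'(x)^2 dx = ∫_0^3 (36*x^4 - 24*x^3 - 8*x^2 + 4*x + 1) dx. Term by term:
    ∫_0^3 36*x^4 dx = 8748/5;  ∫_0^3 -24*x^3 dx = -486;  ∫_0^3 -8*x^2 dx = -72;
    ∫_0^3 4*x dx = 18;  ∫_0^3 1 dx = 3.
  Sum: 8748/5 − 486 − 72 + 18 + 3 = 6063/5.
Adding: ||u||_{H^1}^2 = 55119/70 + 6063/5 = 140001/70.


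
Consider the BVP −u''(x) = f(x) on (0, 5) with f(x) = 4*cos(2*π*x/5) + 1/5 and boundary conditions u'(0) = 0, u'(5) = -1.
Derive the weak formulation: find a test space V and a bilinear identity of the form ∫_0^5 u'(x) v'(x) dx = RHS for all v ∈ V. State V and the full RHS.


V = H^1(0, 5) (v unrestricted at boundary; u is determined up to an additive constant); weak form: ∫_0^5 u'v' dx = ∫_0^5 (4*cos(2*π*x/5) + 1/5) v dx − v(5) for all v ∈ V.

Multiply both sides by a test function v and integrate from 0 to 5:
  ∫_0^5 −u''(x) v(x) dx = ∫_0^5 f(x) v(x) dx.
Integrate the LHS by parts once:
  ∫_0^5 −u'' v dx = −[u'(x) v(x)]_0^5 + ∫_0^5 u'(x) v'(x) dx.
Thus ∫_0^5 u'(x) v'(x) dx = ∫_0^5 f(x) v(x) dx + [u'(x) v(x)]_0^5.
Choose V so that boundary terms are either known or forced to vanish.
u has inhomogeneous Neumann u'(0) = 0, u'(5) = -1. [u' v]_0^5 = (-1)·v(5) − (0)·v(0) = − v(5). Take V = H^1(0, 5); boundary term becomes part of RHS.
Weak formulation: find u (satisfying any essential BC) such that ∫_0^5 u'(x) v'(x) dx = ∫_0^5 f v dx − v(5) for all v ∈ V (Neumann data are natural BCs: they enter the RHS as boundary terms).
Substituting f(x) = 4*cos(2*π*x/5) + 1/5, the right-hand side is ∫_0^5 (4*cos(2*π*x/5) + 1/5) v dx − v(5).
Compatibility check (pure Neumann): taking v ≡ 1 ∈ V gives 0 = ∫_0^5 f dx + (-1) − (0), i.e. ∫_0^5 f dx must equal u'(0) − u'(5) = 1. Indeed ∫_0^5 (4*cos(2*π*x/5) + 1/5) dx = 1, so the data are compatible. The solution is then unique only up to an additive constant (fix it e.g. by requiring ∫_0^5 u dx = 0).


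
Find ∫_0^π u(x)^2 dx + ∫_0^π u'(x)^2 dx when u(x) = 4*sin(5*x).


||u||_{H^1(0,π)}^2 = 208*π

u'(x) = 20*cos(5*x).
Expand u² and (u')² and integrate term by term on (0, π), using: for integers n ≥ 1, ∫_0^π sin²(nx) dx = ∫_0^π cos²(nx) dx = π/2; for n ≠ n', ∫_0^π sin(nx)sin(n'x) dx = ∫_0^π cos(nx)cos(n'x) dx = 0; and by product-to-sum, ∫_0^π sin(nx)cos(n'x) dx = ½∫_0^π [sin((n+n')x) + sin((n−n')x)] dx, which is 0 when n+n' is even and 2n/(n²−n'²) when n+n' is odd (it need not vanish on (0, π)).
  u² squared terms: (4)²·∫sin(5x)² dx = 16·π/2 = 8*π.
  So ∫_0^π u² dx = 8*π.
  (u')² squared terms: (20)²·∫cos(5x)² dx = 400·π/2 = 200*π.
  So ∫_0^π (u')² dx = 200*π.
||u||_{H^1}^2 = (8*π) + (200*π) = 208*π.


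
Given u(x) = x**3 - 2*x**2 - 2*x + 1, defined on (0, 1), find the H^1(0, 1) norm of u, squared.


||u||_{H^1}^2 = 2123/210

The H^1 norm (squared) on an interval (0, L) is
  ||u||_{H^1}^2 = ∫_0^L u(x)^2 dx + ∫_0^L u'(x)^2 dx.
Compute u'(x) = 3*x**2 - 4*x - 2.
Then u(x)^2 = x**6 - 4*x**5 + 10*x**3 - 4*x + 1 and u'(x)^2 = 9*x**4 - 24*x**3 + 4*x**2 + 16*x + 4.
Integrate each monomial from 0 to 1 using ∫_0^1 c·x^n dx = c·1^(n+1)/(n+1):
  ∫_0^1 u(x)^2 dx = ∫_0^1 (x^6 - 4*x^5 + 10*x^3 - 4*x + 1) dx. Term by term:
    ∫_0^1 x^6 dx = 1/7;  ∫_0^1 -4*x^5 dx = -2/3;  ∫_0^1 10*x^3 dx = 5/2;
    ∫_0^1 -4*x dx = -2;  ∫_0^1 1 dx = 1.
  Sum: 1/7 − 2/3 + 5/2 − 2 + 1 = 41/42.
  ∫_0^1 u'(x)^2 dx = ∫_0^1 (9*x^4 - 24*x^3 + 4*x^2 + 16*x + 4) dx. Term by term:
    ∫_0^1 9*x^4 dx = 9/5;  ∫_0^1 -24*x^3 dx = -6;  ∫_0^1 4*x^2 dx = 4/3;
    ∫_0^1 16*x dx = 8;  ∫_0^1 4 dx = 4.
  Sum: 9/5 − 6 + 4/3 + 8 + 4 = 137/15.
Adding: ||u||_{H^1}^2 = 41/42 + 137/15 = 2123/210.


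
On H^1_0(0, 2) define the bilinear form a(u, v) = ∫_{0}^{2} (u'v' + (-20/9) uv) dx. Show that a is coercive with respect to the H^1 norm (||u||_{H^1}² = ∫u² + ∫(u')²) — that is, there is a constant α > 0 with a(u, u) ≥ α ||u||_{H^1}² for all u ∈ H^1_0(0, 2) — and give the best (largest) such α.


α = (-80/9 + π^2)/(4 + π^2)

Coercivity of a(·,·) on H^1_0(0, 2) means a(u, u) ≥ α ||u||_{H^1}² for every u ∈ H^1_0.
The interval has length L = 2, and Poincaré/coercivity depend only on L. Here a(u, u) = ∫(u')² + (-20/9)·∫u².
Here c = -20/9 < 0 with |c| < (π/L)² = π^2/4, so coercivity still holds. The condition a(u,u) ≥ α||u||_{H^1}² reads (1−α)∫(u')² ≥ (α−c)∫u². Any admissible α is ≤ 1 (rapidly oscillating u have ∫u²/∫(u')² → 0), and α = 1 would force 0 ≥ (1−c)∫u², impossible since c < 1; so 1−α > 0. By the sharp Poincaré inequality on H^1_0 of an interval of length L, ∫(u')² ≥ (π/L)²∫u² with equality for the first sine mode sin(π(x−x₀)/L) (x₀ the left endpoint), so the inequality holds for all u iff (1−α)(π/L)² ≥ α − c, i.e. α ≤ ((π/L)² + c)/((π/L)² + 1) = (1 + c(L/π)²)/(1 + (L/π)²). (Direct route, valid since c ≤ 0: Poincaré gives c∫u² ≥ c(L/π)²∫(u')², so a(u,u) ≥ (1 + c(L/π)²)∫(u')², while ||u||_{H^1}² ≤ (1 + (L/π)²)∫(u')²; dividing yields the same α.) With (π/L)² = π^2/4 and c = -20/9, the largest admissible constant is α = ((π/L)² + c)/((π/L)² + 1).
Simplifying, α = (-80/9 + π^2)/(4 + π^2).


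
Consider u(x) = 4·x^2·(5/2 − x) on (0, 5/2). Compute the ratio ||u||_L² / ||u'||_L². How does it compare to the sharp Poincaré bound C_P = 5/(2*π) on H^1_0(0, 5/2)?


||u||_L² / ||u'||_L² = 5*sqrt(14)/28 < C_P = 5/(2*π).

u(x) = 4·x^2·(5/2 − x), so u'(x) = 4*x*(5 - 3*x).
u(x) = 4·x^2·(5/2 − x) vanishes at x = 0 and x = 5/2, so u ∈ H^1_0(0, 5/2). Differentiate via the product rule and integrate the resulting polynomials term by term.
  ∫_0^5/2 u² dx = ∫_0^5/2 (16*x^6 - 80*x^5 + 100*x^4) dx. Term by term:
    ∫_0^5/2 16*x^6 dx = 78125/56;  ∫_0^5/2 -80*x^5 dx = -78125/24;  ∫_0^5/2 100*x^4 dx = 15625/8.
  Sum: 78125/56 − 78125/24 + 15625/8 = 15625/168.
  ∫_0^5/2 (u')² dx = ∫_0^5/2 (144*x^4 - 480*x^3 + 400*x^2) dx. Term by term:
    ∫_0^5/2 144*x^4 dx = 5625/2;  ∫_0^5/2 -480*x^3 dx = -9375/2;  ∫_0^5/2 400*x^2 dx = 6250/3.
  Sum: 5625/2 − 9375/2 + 6250/3 = 625/3.
∫_0^5/2 u² dx = 15625/168, so ||u||_L² = 125*sqrt(42)/84.
∫_0^5/2 (u')² dx = 625/3, so ||u'||_L² = 25*sqrt(3)/3.
Ratio ||u||_L² / ||u'||_L² = 5*sqrt(14)/28.
Sharp Poincaré constant on H^1_0(0, 5/2) is C_P = L/π = 5/(2*π), achieved by sin(2*π/5·x).
A polynomial bump cannot attain the sharp Poincaré constant (only the first sine eigenfunction does), so the ratio is strictly less than C_P, consistent with ||u||_L² ≤ C_P ||u'||_L².


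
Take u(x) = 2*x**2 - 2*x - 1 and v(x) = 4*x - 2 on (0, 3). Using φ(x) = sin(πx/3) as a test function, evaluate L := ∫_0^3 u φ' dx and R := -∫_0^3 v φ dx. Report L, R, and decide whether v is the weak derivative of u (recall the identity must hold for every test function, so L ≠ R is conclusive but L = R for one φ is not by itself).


LHS = -24/π, RHS = -24/π. Yes, v = u' weakly.

u(x) = 2*x**2 - 2*x - 1, classical derivative u'(x) = 4*x - 2.
φ(x) = sin(πx/3), so φ'(x) = π*cos(π*x/3)/3.
Note φ(0) = φ(3) = 0, so the boundary term u·φ vanishes.
LHS = ∫_0^3 u(x) φ'(x) dx = ∫_0^3 (2*π*x^2*cos(π*x/3)/3 - 2*π*x*cos(π*x/3)/3 - π*cos(π*x/3)/3) dx. Term by term:
  ∫_0^3 -π*cos(π*x/3)/3 dx = 0;  ∫_0^3 -2*π*x*cos(π*x/3)/3 dx = 12/π;  ∫_0^3 2*π*x^2*cos(π*x/3)/3 dx = -36/π.
Sum: 0 + 12/π − 36/π = -24/π.
So LHS = -24/π.
∫_0^3 v(x) φ(x) dx = ∫_0^3 (4*x*sin(π*x/3) - 2*sin(π*x/3)) dx. Term by term:
  ∫_0^3 -2*sin(π*x/3) dx = -12/π;  ∫_0^3 4*x*sin(π*x/3) dx = 36/π.
Sum: -12/π + 36/π = 24/π.
So RHS = -∫_0^3 v(x) φ(x) dx = -24/π.
LHS = RHS, so the identity holds for this test φ.
Moreover u is smooth here and v(x) = u'(x) = 4*x - 2 pointwise, so the identity holds for every test function. Hence v is the weak derivative of u.
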